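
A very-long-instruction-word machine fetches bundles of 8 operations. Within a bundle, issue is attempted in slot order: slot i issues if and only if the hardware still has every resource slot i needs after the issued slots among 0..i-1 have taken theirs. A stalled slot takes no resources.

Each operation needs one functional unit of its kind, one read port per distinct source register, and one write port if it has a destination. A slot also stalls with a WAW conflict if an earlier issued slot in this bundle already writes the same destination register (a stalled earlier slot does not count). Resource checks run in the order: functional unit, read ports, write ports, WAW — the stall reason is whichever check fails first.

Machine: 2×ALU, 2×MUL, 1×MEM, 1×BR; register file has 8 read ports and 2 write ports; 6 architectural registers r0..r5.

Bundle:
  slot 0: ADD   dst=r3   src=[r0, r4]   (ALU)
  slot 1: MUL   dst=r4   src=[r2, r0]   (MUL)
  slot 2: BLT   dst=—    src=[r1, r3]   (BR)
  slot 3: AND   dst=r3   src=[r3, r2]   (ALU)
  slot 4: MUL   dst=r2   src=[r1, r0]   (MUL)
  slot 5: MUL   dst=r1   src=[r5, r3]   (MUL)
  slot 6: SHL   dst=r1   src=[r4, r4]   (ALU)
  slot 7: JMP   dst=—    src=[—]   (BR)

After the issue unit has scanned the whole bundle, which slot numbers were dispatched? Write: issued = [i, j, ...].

[0] ALU needs rd=2 wr=1: ok; after: ALU=1 MUL=2 MEM=1 BR=1, R=6, W=1
[1] MUL needs rd=2 wr=1: ok; after: ALU=1 MUL=1 MEM=1 BR=1, R=4, W=0
[2] BR needs rd=2 wr=0: ok; after: ALU=1 MUL=1 MEM=1 BR=0, R=2, W=0
[3] ALU needs rd=2 wr=1: WR_PORT; after: ALU=1 MUL=1 MEM=1 BR=0, R=2, W=0
[4] MUL needs rd=2 wr=1: WR_PORT; after: ALU=1 MUL=1 MEM=1 BR=0, R=2, W=0
[5] MUL needs rd=2 wr=1: WR_PORT; after: ALU=1 MUL=1 MEM=1 BR=0, R=2, W=0
[6] ALU needs rd=1 wr=1: WR_PORT; after: ALU=1 MUL=1 MEM=1 BR=0, R=2, W=0
[7] BR needs rd=0 wr=0: FU; after: ALU=1 MUL=1 MEM=1 BR=0, R=2, W=0

issued = [0, 1, 2]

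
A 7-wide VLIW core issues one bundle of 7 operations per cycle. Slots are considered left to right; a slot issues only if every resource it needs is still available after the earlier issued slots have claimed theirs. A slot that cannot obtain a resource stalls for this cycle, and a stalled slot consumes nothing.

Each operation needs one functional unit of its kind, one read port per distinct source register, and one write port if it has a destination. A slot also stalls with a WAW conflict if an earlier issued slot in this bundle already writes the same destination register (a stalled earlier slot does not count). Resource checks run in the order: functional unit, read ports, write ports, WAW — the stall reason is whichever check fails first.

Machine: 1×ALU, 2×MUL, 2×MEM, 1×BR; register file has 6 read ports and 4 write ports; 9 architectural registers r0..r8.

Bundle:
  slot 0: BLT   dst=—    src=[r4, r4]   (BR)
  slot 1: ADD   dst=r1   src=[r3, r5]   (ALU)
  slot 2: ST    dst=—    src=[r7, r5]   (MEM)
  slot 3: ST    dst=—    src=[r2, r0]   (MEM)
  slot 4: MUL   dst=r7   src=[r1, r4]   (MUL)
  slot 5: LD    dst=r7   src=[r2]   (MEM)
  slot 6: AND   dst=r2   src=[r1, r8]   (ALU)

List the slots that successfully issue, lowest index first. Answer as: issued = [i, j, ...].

issued = [0, 1, 2, 5]

slot 0 (BR): ISSUE — free A1,Mu2,Ld2,B0 rp5 wp4
slot 1 (ALU): ISSUE — free A0,Mu2,Ld2,B0 rp3 wp3
slot 2 (MEM): ISSUE — free A0,Mu2,Ld1,B0 rp1 wp3
slot 3 (MEM): stall RD_PORT — free A0,Mu2,Ld1,B0 rp1 wp3
slot 4 (MUL): stall RD_PORT — free A0,Mu2,Ld1,B0 rp1 wp3
slot 5 (MEM): ISSUE — free A0,Mu2,Ld0,B0 rp0 wp2
slot 6 (ALU): stall FU — free A0,Mu2,Ld0,B0 rp0 wp2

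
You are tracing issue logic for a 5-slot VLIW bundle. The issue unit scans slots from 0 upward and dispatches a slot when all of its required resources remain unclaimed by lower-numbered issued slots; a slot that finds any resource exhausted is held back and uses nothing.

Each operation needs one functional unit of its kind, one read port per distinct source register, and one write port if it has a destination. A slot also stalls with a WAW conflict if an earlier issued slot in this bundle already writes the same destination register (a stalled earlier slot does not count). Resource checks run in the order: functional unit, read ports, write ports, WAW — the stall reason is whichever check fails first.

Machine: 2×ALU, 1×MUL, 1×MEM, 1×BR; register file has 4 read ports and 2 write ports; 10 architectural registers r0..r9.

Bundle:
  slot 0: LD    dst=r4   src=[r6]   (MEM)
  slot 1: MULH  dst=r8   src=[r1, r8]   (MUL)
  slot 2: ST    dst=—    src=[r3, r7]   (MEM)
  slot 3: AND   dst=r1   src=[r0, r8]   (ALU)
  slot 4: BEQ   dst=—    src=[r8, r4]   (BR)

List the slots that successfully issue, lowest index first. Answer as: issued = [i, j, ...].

  0. MEM→r4 ⇒ go  {2A/1Mu/0Ld/1B | 3r 1w}
  1. MUL→r8 ⇒ go  {2A/0Mu/0Ld/1B | 1r 0w}
  2. MEM ⇒ no(FU)  {2A/0Mu/0Ld/1B | 1r 0w}
  3. ALU→r1 ⇒ no(RD_PORT)  {2A/0Mu/0Ld/1B | 1r 0w}
  4. BR ⇒ no(RD_PORT)  {2A/0Mu/0Ld/1B | 1r 0w}

issued = [0, 1]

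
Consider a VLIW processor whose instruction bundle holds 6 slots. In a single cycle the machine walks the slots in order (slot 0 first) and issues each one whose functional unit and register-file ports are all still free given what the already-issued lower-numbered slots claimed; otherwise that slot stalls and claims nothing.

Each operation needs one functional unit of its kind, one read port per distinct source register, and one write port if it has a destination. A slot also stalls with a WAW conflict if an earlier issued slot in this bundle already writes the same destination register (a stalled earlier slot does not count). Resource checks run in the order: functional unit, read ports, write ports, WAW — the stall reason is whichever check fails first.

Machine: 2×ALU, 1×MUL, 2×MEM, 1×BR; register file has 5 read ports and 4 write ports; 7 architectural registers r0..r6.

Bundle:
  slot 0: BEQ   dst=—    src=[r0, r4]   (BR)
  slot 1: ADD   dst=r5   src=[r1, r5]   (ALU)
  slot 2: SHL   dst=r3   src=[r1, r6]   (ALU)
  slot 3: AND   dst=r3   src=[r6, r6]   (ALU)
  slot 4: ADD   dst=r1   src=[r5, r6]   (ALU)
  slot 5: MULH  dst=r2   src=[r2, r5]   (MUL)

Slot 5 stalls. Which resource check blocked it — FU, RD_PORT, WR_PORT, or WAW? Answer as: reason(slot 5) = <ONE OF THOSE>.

  0. BR ⇒ go  {2A/1Mu/2Ld/0B | 3r 4w}
  1. ALU→r5 ⇒ go  {1A/1Mu/2Ld/0B | 1r 3w}
  2. ALU→r3 ⇒ no(RD_PORT)  {1A/1Mu/2Ld/0B | 1r 3w}
  3. ALU→r3 ⇒ go  {0A/1Mu/2Ld/0B | 0r 2w}
  4. ALU→r1 ⇒ no(FU)  {0A/1Mu/2Ld/0B | 0r 2w}
  5. MUL→r2 ⇒ no(RD_PORT)  {0A/1Mu/2Ld/0B | 0r 2w}

reason(slot 5) = RD_PORT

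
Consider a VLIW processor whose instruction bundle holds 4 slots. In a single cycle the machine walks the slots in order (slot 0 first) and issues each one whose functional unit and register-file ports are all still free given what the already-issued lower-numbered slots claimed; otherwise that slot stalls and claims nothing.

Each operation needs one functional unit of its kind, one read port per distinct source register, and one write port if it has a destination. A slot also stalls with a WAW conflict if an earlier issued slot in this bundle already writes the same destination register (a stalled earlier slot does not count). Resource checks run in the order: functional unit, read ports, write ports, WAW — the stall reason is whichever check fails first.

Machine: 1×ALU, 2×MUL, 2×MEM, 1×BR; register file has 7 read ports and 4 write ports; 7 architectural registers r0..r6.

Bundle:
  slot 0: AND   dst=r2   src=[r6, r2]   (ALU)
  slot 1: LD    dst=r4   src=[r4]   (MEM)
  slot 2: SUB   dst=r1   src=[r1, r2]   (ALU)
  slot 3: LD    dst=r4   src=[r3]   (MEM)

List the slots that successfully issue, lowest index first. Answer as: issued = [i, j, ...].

issued = [0, 1]

  0. ALU→r2 ⇒ go  {0A/2Mu/2Ld/1B | 5r 3w}
  1. MEM→r4 ⇒ go  {0A/2Mu/1Ld/1B | 4r 2w}
  2. ALU→r1 ⇒ no(FU)  {0A/2Mu/1Ld/1B | 4r 2w}
  3. MEM→r4 ⇒ no(WAW)  {0A/2Mu/1Ld/1B | 4r 2w}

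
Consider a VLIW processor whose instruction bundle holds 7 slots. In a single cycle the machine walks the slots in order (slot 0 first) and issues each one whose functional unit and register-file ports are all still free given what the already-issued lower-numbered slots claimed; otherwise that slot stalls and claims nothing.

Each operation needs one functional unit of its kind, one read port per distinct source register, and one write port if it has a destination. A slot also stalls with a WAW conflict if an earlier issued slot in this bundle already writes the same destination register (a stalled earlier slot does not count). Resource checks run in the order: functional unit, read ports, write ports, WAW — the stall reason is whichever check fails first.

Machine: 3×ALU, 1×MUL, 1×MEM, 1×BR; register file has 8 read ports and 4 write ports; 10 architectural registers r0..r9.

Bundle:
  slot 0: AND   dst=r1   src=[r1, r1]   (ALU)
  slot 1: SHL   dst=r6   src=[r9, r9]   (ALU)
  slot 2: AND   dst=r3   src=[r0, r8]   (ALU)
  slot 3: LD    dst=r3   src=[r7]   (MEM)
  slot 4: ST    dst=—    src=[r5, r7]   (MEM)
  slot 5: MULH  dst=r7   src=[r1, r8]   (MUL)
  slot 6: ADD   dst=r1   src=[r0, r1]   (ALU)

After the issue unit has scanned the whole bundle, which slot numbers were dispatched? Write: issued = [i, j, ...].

issued = [0, 1, 2, 4, 5]

(0) want 1×ALU +1rd +1wr — yes → AL2|MU1|ME1|BR1|rd7|wr3
(1) want 1×ALU +1rd +1wr — yes → AL1|MU1|ME1|BR1|rd6|wr2
(2) want 1×ALU +2rd +1wr — yes → AL0|MU1|ME1|BR1|rd4|wr1
(3) want 1×MEM +1rd +1wr — WAW → AL0|MU1|ME1|BR1|rd4|wr1
(4) want 1×MEM +2rd +0wr — yes → AL0|MU1|ME0|BR1|rd2|wr1
(5) want 1×MUL +2rd +1wr — yes → AL0|MU0|ME0|BR1|rd0|wr0
(6) want 1×ALU +2rd +1wr — FU → AL0|MU0|ME0|BR1|rd0|wr0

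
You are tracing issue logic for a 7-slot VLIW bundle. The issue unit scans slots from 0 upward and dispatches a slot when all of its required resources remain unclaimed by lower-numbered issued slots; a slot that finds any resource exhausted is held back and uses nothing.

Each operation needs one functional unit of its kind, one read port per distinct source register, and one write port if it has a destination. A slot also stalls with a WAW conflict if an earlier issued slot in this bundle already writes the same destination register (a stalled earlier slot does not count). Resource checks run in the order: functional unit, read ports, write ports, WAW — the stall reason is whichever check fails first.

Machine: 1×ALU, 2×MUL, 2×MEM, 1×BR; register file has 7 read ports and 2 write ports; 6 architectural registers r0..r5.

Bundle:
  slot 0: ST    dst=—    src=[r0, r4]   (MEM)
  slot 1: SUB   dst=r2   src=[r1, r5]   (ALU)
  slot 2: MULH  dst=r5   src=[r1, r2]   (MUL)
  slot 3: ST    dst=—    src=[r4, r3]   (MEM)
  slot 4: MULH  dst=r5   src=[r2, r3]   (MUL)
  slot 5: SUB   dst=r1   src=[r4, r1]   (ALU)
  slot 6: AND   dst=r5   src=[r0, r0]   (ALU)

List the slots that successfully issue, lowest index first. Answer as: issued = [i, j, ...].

(0) want 1×MEM +2rd +0wr — yes → AL1|MU2|ME1|BR1|rd5|wr2
(1) want 1×ALU +2rd +1wr — yes → AL0|MU2|ME1|BR1|rd3|wr1
(2) want 1×MUL +2rd +1wr — yes → AL0|MU1|ME1|BR1|rd1|wr0
(3) want 1×MEM +2rd +0wr — RD_PORT → AL0|MU1|ME1|BR1|rd1|wr0
(4) want 1×MUL +2rd +1wr — RD_PORT → AL0|MU1|ME1|BR1|rd1|wr0
(5) want 1×ALU +2rd +1wr — FU → AL0|MU1|ME1|BR1|rd1|wr0
(6) want 1×ALU +1rd +1wr — FU → AL0|MU1|ME1|BR1|rd1|wr0

issued = [0, 1, 2]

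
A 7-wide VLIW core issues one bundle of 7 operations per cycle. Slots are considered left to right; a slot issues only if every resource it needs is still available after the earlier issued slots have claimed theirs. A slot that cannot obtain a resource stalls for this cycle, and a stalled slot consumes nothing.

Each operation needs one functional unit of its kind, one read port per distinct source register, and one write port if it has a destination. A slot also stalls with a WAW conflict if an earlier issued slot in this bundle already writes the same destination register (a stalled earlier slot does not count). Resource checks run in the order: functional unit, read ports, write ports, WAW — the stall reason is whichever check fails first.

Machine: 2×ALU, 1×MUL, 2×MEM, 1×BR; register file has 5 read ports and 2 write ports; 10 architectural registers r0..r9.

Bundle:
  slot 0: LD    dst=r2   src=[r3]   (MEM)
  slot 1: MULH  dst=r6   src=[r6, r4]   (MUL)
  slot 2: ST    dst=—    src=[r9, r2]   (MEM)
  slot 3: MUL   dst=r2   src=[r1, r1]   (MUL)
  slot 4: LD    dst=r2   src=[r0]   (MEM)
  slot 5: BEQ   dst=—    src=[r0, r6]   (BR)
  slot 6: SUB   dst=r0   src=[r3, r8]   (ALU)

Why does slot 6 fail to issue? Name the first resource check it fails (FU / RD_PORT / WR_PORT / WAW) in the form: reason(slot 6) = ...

[0] MEM needs rd=1 wr=1: ok; after: ALU=2 MUL=1 MEM=1 BR=1, R=4, W=1
[1] MUL needs rd=2 wr=1: ok; after: ALU=2 MUL=0 MEM=1 BR=1, R=2, W=0
[2] MEM needs rd=2 wr=0: ok; after: ALU=2 MUL=0 MEM=0 BR=1, R=0, W=0
[3] MUL needs rd=1 wr=1: FU; after: ALU=2 MUL=0 MEM=0 BR=1, R=0, W=0
[4] MEM needs rd=1 wr=1: FU; after: ALU=2 MUL=0 MEM=0 BR=1, R=0, W=0
[5] BR needs rd=2 wr=0: RD_PORT; after: ALU=2 MUL=0 MEM=0 BR=1, R=0, W=0
[6] ALU needs rd=2 wr=1: RD_PORT; after: ALU=2 MUL=0 MEM=0 BR=1, R=0, W=0

reason(slot 6) = RD_PORT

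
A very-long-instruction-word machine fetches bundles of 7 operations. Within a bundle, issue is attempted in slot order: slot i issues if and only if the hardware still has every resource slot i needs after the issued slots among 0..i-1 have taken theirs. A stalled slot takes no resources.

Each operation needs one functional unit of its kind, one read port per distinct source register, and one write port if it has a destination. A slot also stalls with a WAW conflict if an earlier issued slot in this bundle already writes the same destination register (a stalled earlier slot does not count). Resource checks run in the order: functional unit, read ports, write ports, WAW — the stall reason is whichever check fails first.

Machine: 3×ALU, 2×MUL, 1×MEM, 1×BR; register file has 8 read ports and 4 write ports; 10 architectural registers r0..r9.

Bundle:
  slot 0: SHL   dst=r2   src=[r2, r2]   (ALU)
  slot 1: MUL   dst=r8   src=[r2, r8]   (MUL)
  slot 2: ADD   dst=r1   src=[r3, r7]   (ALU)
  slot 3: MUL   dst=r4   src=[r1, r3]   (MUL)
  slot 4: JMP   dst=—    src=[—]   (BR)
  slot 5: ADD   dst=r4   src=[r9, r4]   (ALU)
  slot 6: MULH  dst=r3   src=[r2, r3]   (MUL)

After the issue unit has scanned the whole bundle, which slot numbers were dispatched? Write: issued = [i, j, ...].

#0 ALU src=r2,r2 dispatched  <A:2 Mu:2 Ld:1 B:1 rd:7 wr:3>
#1 MUL src=r2,r8 dispatched  <A:2 Mu:1 Ld:1 B:1 rd:5 wr:2>
#2 ALU src=r3,r7 dispatched  <A:1 Mu:1 Ld:1 B:1 rd:3 wr:1>
#3 MUL src=r1,r3 dispatched  <A:1 Mu:0 Ld:1 B:1 rd:1 wr:0>
#4 BR src=- dispatched  <A:1 Mu:0 Ld:1 B:0 rd:1 wr:0>
#5 ALU src=r9,r4 held:RD_PORT  <A:1 Mu:0 Ld:1 B:0 rd:1 wr:0>
#6 MUL src=r2,r3 held:FU  <A:1 Mu:0 Ld:1 B:0 rd:1 wr:0>

issued = [0, 1, 2, 3, 4]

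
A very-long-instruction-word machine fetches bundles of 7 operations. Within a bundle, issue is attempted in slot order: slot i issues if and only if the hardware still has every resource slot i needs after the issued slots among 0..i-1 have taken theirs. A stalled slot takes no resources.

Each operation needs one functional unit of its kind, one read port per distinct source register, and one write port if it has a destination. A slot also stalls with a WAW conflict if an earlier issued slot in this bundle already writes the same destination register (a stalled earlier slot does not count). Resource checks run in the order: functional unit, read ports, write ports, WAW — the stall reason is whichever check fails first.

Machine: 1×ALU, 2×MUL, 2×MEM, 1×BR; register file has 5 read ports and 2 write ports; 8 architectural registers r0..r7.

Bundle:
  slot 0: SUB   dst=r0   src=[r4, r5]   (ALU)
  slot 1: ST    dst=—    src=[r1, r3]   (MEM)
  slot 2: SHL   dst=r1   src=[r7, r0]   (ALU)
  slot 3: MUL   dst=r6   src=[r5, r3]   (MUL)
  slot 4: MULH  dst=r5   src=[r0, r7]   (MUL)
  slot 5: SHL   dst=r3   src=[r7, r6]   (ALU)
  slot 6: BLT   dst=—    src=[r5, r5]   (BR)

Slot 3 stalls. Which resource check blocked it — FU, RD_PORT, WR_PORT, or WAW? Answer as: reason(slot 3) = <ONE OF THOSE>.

reason(slot 3) = RD_PORT

(0) want 1×ALU +2rd +1wr — yes → AL0|MU2|ME2|BR1|rd3|wr1
(1) want 1×MEM +2rd +0wr — yes → AL0|MU2|ME1|BR1|rd1|wr1
(2) want 1×ALU +2rd +1wr — FU → AL0|MU2|ME1|BR1|rd1|wr1
(3) want 1×MUL +2rd +1wr — RD_PORT → AL0|MU2|ME1|BR1|rd1|wr1
(4) want 1×MUL +2rd +1wr — RD_PORT → AL0|MU2|ME1|BR1|rd1|wr1
(5) want 1×ALU +2rd +1wr — FU → AL0|MU2|ME1|BR1|rd1|wr1
(6) want 1×BR +1rd +0wr — yes → AL0|MU2|ME1|BR0|rd0|wr1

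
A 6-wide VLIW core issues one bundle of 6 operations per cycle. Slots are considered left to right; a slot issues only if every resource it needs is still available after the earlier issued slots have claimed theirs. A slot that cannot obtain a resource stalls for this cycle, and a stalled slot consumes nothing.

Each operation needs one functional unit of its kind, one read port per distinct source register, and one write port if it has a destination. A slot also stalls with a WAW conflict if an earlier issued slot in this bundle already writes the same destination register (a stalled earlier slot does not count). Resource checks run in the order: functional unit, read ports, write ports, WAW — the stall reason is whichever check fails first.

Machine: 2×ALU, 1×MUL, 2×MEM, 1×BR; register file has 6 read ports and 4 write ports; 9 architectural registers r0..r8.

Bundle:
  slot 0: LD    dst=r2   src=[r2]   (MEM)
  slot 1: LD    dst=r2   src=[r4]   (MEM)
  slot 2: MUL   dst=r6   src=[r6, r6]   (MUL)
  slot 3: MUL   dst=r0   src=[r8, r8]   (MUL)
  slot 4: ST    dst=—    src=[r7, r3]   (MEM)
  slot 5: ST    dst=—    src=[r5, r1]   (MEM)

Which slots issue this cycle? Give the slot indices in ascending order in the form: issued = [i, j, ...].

issued = [0, 2, 4]

#0 MEM src=r2 dispatched  <A:2 Mu:1 Ld:1 B:1 rd:5 wr:3>
#1 MEM src=r4 held:WAW  <A:2 Mu:1 Ld:1 B:1 rd:5 wr:3>
#2 MUL src=r6,r6 dispatched  <A:2 Mu:0 Ld:1 B:1 rd:4 wr:2>
#3 MUL src=r8,r8 held:FU  <A:2 Mu:0 Ld:1 B:1 rd:4 wr:2>
#4 MEM src=r7,r3 dispatched  <A:2 Mu:0 Ld:0 B:1 rd:2 wr:2>
#5 MEM src=r5,r1 held:FU  <A:2 Mu:0 Ld:0 B:1 rd:2 wr:2>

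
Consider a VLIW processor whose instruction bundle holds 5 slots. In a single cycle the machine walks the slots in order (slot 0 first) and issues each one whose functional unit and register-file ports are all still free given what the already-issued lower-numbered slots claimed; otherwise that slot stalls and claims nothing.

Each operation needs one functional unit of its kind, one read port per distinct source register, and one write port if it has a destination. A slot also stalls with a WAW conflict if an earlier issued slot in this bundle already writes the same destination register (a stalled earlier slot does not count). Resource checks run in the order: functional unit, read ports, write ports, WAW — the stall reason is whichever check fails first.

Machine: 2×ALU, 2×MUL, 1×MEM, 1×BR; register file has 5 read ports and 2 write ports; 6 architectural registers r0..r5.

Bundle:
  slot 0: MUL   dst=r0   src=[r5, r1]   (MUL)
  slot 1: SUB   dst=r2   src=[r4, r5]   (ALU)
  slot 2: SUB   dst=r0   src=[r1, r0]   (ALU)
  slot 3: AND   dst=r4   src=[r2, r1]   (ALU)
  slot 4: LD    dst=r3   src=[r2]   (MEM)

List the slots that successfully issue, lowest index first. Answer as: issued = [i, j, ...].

issued = [0, 1]

[0] MUL needs rd=2 wr=1: ok; after: ALU=2 MUL=1 MEM=1 BR=1, R=3, W=1
[1] ALU needs rd=2 wr=1: ok; after: ALU=1 MUL=1 MEM=1 BR=1, R=1, W=0
[2] ALU needs rd=2 wr=1: RD_PORT; after: ALU=1 MUL=1 MEM=1 BR=1, R=1, W=0
[3] ALU needs rd=2 wr=1: RD_PORT; after: ALU=1 MUL=1 MEM=1 BR=1, R=1, W=0
[4] MEM needs rd=1 wr=1: WR_PORT; after: ALU=1 MUL=1 MEM=1 BR=1, R=1, W=0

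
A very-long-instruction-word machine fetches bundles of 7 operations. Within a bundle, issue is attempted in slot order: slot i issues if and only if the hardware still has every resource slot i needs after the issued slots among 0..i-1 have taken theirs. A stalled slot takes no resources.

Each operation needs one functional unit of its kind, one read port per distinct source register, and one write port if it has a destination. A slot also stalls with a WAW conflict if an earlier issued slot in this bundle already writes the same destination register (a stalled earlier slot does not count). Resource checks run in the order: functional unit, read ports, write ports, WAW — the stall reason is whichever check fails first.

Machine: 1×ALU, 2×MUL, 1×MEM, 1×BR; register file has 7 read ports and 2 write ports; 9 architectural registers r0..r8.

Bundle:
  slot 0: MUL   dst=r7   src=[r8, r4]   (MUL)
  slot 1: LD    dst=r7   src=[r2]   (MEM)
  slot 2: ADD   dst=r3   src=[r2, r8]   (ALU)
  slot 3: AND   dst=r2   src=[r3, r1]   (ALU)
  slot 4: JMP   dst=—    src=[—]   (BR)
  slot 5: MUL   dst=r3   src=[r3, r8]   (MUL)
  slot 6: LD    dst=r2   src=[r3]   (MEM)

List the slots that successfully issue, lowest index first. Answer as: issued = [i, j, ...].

issued = [0, 2, 4]

(0) want 1×MUL +2rd +1wr — yes → AL1|MU1|ME1|BR1|rd5|wr1
(1) want 1×MEM +1rd +1wr — WAW → AL1|MU1|ME1|BR1|rd5|wr1
(2) want 1×ALU +2rd +1wr — yes → AL0|MU1|ME1|BR1|rd3|wr0
(3) want 1×ALU +2rd +1wr — FU → AL0|MU1|ME1|BR1|rd3|wr0
(4) want 1×BR +0rd +0wr — yes → AL0|MU1|ME1|BR0|rd3|wr0
(5) want 1×MUL +2rd +1wr — WR_PORT → AL0|MU1|ME1|BR0|rd3|wr0
(6) want 1×MEM +1rd +1wr — WR_PORT → AL0|MU1|ME1|BR0|rd3|wr0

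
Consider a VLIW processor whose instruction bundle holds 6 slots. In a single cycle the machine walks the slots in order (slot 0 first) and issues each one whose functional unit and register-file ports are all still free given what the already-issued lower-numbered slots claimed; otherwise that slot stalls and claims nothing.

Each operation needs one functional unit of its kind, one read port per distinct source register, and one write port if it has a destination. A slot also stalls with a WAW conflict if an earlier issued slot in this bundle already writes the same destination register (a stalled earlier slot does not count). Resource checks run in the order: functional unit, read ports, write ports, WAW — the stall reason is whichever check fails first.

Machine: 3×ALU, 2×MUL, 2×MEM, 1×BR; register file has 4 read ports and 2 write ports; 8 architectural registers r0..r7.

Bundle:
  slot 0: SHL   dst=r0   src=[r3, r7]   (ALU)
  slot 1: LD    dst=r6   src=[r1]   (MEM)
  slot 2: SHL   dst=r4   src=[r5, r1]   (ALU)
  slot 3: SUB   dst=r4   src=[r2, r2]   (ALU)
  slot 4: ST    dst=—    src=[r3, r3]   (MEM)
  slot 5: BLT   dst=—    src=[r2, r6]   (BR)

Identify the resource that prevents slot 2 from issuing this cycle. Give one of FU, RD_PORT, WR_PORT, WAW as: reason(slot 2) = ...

reason(slot 2) = RD_PORT

(0) want 1×ALU +2rd +1wr — yes → AL2|MU2|ME2|BR1|rd2|wr1
(1) want 1×MEM +1rd +1wr — yes → AL2|MU2|ME1|BR1|rd1|wr0
(2) want 1×ALU +2rd +1wr — RD_PORT → AL2|MU2|ME1|BR1|rd1|wr0
(3) want 1×ALU +1rd +1wr — WR_PORT → AL2|MU2|ME1|BR1|rd1|wr0
(4) want 1×MEM +1rd +0wr — yes → AL2|MU2|ME0|BR1|rd0|wr0
(5) want 1×BR +2rd +0wr — RD_PORT → AL2|MU2|ME0|BR1|rd0|wr0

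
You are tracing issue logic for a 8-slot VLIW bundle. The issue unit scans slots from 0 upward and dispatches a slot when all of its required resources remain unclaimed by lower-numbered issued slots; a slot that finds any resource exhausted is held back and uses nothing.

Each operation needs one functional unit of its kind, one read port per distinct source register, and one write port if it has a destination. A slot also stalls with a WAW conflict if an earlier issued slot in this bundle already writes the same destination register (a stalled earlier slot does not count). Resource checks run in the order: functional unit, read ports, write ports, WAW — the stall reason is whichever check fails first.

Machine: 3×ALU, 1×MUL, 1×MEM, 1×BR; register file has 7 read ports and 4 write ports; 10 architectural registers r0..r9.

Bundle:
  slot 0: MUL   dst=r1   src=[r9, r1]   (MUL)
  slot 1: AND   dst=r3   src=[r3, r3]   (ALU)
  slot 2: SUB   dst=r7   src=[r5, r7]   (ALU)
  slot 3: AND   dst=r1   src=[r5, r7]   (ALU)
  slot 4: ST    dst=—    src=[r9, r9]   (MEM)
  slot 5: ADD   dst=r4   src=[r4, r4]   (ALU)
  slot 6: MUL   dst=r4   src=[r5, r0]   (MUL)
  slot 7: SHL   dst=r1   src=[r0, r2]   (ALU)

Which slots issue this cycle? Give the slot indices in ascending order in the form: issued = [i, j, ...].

issued = [0, 1, 2, 4, 5]

(0) want 1×MUL +2rd +1wr — yes → AL3|MU0|ME1|BR1|rd5|wr3
(1) want 1×ALU +1rd +1wr — yes → AL2|MU0|ME1|BR1|rd4|wr2
(2) want 1×ALU +2rd +1wr — yes → AL1|MU0|ME1|BR1|rd2|wr1
(3) want 1×ALU +2rd +1wr — WAW → AL1|MU0|ME1|BR1|rd2|wr1
(4) want 1×MEM +1rd +0wr — yes → AL1|MU0|ME0|BR1|rd1|wr1
(5) want 1×ALU +1rd +1wr — yes → AL0|MU0|ME0|BR1|rd0|wr0
(6) want 1×MUL +2rd +1wr — FU → AL0|MU0|ME0|BR1|rd0|wr0
(7) want 1×ALU +2rd +1wr — FU → AL0|MU0|ME0|BR1|rd0|wr0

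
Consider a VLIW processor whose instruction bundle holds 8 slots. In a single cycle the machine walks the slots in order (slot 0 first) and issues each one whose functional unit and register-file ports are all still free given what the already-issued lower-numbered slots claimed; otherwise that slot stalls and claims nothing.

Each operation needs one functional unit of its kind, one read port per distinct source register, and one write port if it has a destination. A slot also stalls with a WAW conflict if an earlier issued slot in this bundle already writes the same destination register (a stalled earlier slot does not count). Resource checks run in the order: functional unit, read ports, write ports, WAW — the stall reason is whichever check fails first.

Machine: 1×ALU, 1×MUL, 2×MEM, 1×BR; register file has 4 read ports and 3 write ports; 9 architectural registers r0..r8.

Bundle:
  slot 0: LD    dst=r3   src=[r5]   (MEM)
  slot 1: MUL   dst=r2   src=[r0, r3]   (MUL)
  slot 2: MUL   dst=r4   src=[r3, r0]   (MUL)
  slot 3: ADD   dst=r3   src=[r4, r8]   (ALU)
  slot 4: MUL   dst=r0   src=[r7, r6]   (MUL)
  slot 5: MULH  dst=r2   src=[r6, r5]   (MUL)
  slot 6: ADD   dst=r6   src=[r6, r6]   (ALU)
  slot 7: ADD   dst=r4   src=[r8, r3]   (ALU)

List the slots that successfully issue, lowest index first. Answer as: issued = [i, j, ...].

slot 0 (MEM): ISSUE — free A1,Mu1,Ld1,B1 rp3 wp2
slot 1 (MUL): ISSUE — free A1,Mu0,Ld1,B1 rp1 wp1
slot 2 (MUL): stall FU — free A1,Mu0,Ld1,B1 rp1 wp1
slot 3 (ALU): stall RD_PORT — free A1,Mu0,Ld1,B1 rp1 wp1
slot 4 (MUL): stall FU — free A1,Mu0,Ld1,B1 rp1 wp1
slot 5 (MUL): stall FU — free A1,Mu0,Ld1,B1 rp1 wp1
slot 6 (ALU): ISSUE — free A0,Mu0,Ld1,B1 rp0 wp0
slot 7 (ALU): stall FU — free A0,Mu0,Ld1,B1 rp0 wp0

issued = [0, 1, 6]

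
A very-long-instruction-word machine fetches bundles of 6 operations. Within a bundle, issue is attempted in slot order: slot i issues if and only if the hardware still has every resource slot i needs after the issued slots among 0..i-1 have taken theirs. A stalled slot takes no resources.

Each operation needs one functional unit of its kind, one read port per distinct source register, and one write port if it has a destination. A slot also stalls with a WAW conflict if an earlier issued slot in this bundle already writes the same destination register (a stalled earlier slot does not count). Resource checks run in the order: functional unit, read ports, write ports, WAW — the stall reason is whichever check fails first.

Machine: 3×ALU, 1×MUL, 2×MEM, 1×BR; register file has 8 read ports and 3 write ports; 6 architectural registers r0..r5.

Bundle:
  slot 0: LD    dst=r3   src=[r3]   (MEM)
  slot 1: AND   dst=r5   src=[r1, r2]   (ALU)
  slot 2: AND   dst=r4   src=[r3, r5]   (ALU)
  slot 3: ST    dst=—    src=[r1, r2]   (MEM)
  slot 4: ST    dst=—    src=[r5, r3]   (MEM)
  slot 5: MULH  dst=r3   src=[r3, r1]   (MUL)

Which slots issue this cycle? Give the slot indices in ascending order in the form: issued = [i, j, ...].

#0 MEM src=r3 dispatched  <A:3 Mu:1 Ld:1 B:1 rd:7 wr:2>
#1 ALU src=r1,r2 dispatched  <A:2 Mu:1 Ld:1 B:1 rd:5 wr:1>
#2 ALU src=r3,r5 dispatched  <A:1 Mu:1 Ld:1 B:1 rd:3 wr:0>
#3 MEM src=r1,r2 dispatched  <A:1 Mu:1 Ld:0 B:1 rd:1 wr:0>
#4 MEM src=r5,r3 held:FU  <A:1 Mu:1 Ld:0 B:1 rd:1 wr:0>
#5 MUL src=r3,r1 held:RD_PORT  <A:1 Mu:1 Ld:0 B:1 rd:1 wr:0>

issued = [0, 1, 2, 3]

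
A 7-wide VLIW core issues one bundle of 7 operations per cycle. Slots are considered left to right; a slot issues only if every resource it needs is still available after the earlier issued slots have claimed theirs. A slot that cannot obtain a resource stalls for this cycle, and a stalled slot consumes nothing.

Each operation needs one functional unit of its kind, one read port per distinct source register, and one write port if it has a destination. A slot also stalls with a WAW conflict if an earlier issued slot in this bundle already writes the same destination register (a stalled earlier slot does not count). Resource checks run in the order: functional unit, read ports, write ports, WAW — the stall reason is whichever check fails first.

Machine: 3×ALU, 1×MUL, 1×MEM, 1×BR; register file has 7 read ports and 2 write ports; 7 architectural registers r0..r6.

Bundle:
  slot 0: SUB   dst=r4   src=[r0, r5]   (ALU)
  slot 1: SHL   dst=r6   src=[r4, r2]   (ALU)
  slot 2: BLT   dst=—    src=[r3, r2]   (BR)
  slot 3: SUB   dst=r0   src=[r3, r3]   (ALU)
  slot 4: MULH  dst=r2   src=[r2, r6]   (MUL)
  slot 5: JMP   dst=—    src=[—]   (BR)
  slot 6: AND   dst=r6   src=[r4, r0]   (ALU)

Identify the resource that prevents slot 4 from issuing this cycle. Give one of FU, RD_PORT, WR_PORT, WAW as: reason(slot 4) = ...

slot 0 (ALU): ISSUE — free A2,Mu1,Ld1,B1 rp5 wp1
slot 1 (ALU): ISSUE — free A1,Mu1,Ld1,B1 rp3 wp0
slot 2 (BR): ISSUE — free A1,Mu1,Ld1,B0 rp1 wp0
slot 3 (ALU): stall WR_PORT — free A1,Mu1,Ld1,B0 rp1 wp0
slot 4 (MUL): stall RD_PORT — free A1,Mu1,Ld1,B0 rp1 wp0
slot 5 (BR): stall FU — free A1,Mu1,Ld1,B0 rp1 wp0
slot 6 (ALU): stall RD_PORT — free A1,Mu1,Ld1,B0 rp1 wp0

reason(slot 4) = RD_PORT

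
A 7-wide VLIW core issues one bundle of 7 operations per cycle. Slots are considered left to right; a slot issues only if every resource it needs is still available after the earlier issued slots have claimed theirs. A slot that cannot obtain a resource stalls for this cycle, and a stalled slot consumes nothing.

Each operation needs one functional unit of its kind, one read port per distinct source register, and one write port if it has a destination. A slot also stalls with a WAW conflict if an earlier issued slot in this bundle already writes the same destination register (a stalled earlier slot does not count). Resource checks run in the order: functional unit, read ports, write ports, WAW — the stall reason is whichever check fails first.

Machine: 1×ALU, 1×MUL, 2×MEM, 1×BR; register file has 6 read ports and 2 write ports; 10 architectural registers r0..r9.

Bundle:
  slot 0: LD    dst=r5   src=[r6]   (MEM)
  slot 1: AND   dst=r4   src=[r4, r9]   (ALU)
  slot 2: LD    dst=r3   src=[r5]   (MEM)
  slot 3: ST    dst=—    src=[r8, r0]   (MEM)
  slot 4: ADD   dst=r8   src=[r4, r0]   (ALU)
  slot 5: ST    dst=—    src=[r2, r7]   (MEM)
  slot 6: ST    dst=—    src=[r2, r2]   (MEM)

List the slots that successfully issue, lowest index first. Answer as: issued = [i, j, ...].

slot 0 (MEM): ISSUE — free A1,Mu1,Ld1,B1 rp5 wp1
slot 1 (ALU): ISSUE — free A0,Mu1,Ld1,B1 rp3 wp0
slot 2 (MEM): stall WR_PORT — free A0,Mu1,Ld1,B1 rp3 wp0
slot 3 (MEM): ISSUE — free A0,Mu1,Ld0,B1 rp1 wp0
slot 4 (ALU): stall FU — free A0,Mu1,Ld0,B1 rp1 wp0
slot 5 (MEM): stall FU — free A0,Mu1,Ld0,B1 rp1 wp0
slot 6 (MEM): stall FU — free A0,Mu1,Ld0,B1 rp1 wp0

issued = [0, 1, 3]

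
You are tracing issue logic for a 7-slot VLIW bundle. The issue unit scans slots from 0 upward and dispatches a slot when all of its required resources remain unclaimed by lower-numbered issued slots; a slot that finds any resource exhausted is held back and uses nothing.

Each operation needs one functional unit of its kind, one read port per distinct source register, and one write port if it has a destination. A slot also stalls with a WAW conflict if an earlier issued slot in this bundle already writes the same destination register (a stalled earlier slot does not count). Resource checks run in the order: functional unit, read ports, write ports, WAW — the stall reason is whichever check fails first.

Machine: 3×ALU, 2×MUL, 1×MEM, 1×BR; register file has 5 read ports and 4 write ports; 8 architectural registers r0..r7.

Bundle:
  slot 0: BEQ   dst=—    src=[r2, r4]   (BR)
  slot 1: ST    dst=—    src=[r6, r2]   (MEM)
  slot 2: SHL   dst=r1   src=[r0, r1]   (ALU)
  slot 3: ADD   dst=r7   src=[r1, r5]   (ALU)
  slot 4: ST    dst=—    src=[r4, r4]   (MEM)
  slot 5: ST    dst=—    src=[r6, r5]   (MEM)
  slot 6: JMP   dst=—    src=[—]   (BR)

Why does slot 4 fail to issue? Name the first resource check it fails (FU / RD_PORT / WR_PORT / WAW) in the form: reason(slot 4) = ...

reason(slot 4) = FU

[0] BR needs rd=2 wr=0: ok; after: ALU=3 MUL=2 MEM=1 BR=0, R=3, W=4
[1] MEM needs rd=2 wr=0: ok; after: ALU=3 MUL=2 MEM=0 BR=0, R=1, W=4
[2] ALU needs rd=2 wr=1: RD_PORT; after: ALU=3 MUL=2 MEM=0 BR=0, R=1, W=4
[3] ALU needs rd=2 wr=1: RD_PORT; after: ALU=3 MUL=2 MEM=0 BR=0, R=1, W=4
[4] MEM needs rd=1 wr=0: FU; after: ALU=3 MUL=2 MEM=0 BR=0, R=1, W=4
[5] MEM needs rd=2 wr=0: FU; after: ALU=3 MUL=2 MEM=0 BR=0, R=1, W=4
[6] BR needs rd=0 wr=0: FU; after: ALU=3 MUL=2 MEM=0 BR=0, R=1, W=4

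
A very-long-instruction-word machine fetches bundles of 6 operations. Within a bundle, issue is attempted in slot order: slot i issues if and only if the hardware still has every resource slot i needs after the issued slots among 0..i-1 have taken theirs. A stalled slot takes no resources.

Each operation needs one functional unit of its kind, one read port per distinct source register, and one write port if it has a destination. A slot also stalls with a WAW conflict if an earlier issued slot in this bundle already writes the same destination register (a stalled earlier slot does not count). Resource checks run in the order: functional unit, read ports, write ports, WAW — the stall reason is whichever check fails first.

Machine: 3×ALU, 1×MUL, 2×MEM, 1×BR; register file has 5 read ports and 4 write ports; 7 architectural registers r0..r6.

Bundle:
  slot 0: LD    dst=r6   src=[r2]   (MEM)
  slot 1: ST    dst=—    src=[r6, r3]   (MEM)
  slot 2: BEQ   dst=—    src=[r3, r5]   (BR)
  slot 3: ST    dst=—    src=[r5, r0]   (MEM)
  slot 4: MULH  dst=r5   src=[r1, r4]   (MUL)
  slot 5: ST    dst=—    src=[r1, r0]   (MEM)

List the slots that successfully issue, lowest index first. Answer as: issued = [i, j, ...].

issued = [0, 1, 2]

slot 0 (MEM): ISSUE — free A3,Mu1,Ld1,B1 rp4 wp3
slot 1 (MEM): ISSUE — free A3,Mu1,Ld0,B1 rp2 wp3
slot 2 (BR): ISSUE — free A3,Mu1,Ld0,B0 rp0 wp3
slot 3 (MEM): stall FU — free A3,Mu1,Ld0,B0 rp0 wp3
slot 4 (MUL): stall RD_PORT — free A3,Mu1,Ld0,B0 rp0 wp3
slot 5 (MEM): stall FU — free A3,Mu1,Ld0,B0 rp0 wp3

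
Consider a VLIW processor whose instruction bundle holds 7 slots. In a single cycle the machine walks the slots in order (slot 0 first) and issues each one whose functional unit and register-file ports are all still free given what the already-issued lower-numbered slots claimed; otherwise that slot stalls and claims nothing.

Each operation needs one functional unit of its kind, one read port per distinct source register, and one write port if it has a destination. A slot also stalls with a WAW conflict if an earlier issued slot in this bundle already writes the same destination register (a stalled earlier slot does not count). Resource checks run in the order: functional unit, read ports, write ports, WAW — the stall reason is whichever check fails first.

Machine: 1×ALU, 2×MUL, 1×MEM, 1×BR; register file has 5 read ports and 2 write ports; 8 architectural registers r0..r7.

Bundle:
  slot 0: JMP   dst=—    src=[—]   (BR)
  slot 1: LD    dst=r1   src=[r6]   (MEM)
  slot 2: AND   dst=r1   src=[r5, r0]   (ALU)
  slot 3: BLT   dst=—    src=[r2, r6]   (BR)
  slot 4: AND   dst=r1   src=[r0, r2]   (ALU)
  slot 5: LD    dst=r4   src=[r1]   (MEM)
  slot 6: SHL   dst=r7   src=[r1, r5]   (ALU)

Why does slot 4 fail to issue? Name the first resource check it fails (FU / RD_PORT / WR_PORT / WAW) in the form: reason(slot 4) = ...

[0] BR needs rd=0 wr=0: ok; after: ALU=1 MUL=2 MEM=1 BR=0, R=5, W=2
[1] MEM needs rd=1 wr=1: ok; after: ALU=1 MUL=2 MEM=0 BR=0, R=4, W=1
[2] ALU needs rd=2 wr=1: WAW; after: ALU=1 MUL=2 MEM=0 BR=0, R=4, W=1
[3] BR needs rd=2 wr=0: FU; after: ALU=1 MUL=2 MEM=0 BR=0, R=4, W=1
[4] ALU needs rd=2 wr=1: WAW; after: ALU=1 MUL=2 MEM=0 BR=0, R=4, W=1
[5] MEM needs rd=1 wr=1: FU; after: ALU=1 MUL=2 MEM=0 BR=0, R=4, W=1
[6] ALU needs rd=2 wr=1: ok; after: ALU=0 MUL=2 MEM=0 BR=0, R=2, W=0

reason(slot 4) = WAW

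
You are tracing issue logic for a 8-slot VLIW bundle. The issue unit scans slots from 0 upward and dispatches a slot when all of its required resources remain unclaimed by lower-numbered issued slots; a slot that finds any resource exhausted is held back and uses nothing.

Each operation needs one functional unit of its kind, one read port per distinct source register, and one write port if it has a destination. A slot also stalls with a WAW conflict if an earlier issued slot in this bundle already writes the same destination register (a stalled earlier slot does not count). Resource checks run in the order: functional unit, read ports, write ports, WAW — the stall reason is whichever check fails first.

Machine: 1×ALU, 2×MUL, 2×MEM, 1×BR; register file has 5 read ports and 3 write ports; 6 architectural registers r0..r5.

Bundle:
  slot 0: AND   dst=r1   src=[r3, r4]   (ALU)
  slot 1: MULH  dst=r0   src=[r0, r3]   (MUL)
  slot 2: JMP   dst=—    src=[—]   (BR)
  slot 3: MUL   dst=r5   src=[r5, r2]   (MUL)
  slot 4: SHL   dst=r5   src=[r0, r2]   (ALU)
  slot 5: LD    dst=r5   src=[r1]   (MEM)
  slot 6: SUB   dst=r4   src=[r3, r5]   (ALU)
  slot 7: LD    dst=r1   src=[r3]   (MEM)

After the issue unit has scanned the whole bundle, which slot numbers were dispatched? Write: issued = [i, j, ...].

(0) want 1×ALU +2rd +1wr — yes → AL0|MU2|ME2|BR1|rd3|wr2
(1) want 1×MUL +2rd +1wr — yes → AL0|MU1|ME2|BR1|rd1|wr1
(2) want 1×BR +0rd +0wr — yes → AL0|MU1|ME2|BR0|rd1|wr1
(3) want 1×MUL +2rd +1wr — RD_PORT → AL0|MU1|ME2|BR0|rd1|wr1
(4) want 1×ALU +2rd +1wr — FU → AL0|MU1|ME2|BR0|rd1|wr1
(5) want 1×MEM +1rd +1wr — yes → AL0|MU1|ME1|BR0|rd0|wr0
(6) want 1×ALU +2rd +1wr — FU → AL0|MU1|ME1|BR0|rd0|wr0
(7) want 1×MEM +1rd +1wr — RD_PORT → AL0|MU1|ME1|BR0|rd0|wr0

issued = [0, 1, 2, 5]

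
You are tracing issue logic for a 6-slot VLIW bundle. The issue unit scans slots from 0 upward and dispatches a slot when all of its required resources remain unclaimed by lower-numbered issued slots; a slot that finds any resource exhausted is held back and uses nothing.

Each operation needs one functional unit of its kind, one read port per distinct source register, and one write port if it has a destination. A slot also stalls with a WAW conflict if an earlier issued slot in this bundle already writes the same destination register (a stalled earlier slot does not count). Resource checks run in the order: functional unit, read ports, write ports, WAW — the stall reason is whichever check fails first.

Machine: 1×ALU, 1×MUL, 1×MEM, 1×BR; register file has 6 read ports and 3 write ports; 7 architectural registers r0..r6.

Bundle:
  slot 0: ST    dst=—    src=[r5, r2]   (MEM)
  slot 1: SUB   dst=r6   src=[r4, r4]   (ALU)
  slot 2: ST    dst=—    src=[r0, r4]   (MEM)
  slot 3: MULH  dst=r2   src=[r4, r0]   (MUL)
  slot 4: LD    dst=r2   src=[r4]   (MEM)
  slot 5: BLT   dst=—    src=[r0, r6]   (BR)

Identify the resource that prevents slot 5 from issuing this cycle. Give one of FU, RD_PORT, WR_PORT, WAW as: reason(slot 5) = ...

(0) want 1×MEM +2rd +0wr — yes → AL1|MU1|ME0|BR1|rd4|wr3
(1) want 1×ALU +1rd +1wr — yes → AL0|MU1|ME0|BR1|rd3|wr2
(2) want 1×MEM +2rd +0wr — FU → AL0|MU1|ME0|BR1|rd3|wr2
(3) want 1×MUL +2rd +1wr — yes → AL0|MU0|ME0|BR1|rd1|wr1
(4) want 1×MEM +1rd +1wr — FU → AL0|MU0|ME0|BR1|rd1|wr1
(5) want 1×BR +2rd +0wr — RD_PORT → AL0|MU0|ME0|BR1|rd1|wr1

reason(slot 5) = RD_PORT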